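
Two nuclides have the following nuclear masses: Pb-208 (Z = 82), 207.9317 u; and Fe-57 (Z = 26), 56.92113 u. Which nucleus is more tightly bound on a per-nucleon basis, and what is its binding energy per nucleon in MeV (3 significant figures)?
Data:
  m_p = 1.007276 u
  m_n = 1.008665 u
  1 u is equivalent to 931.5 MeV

Fe-57; 8.77 MeV/nucleon

Pb-208: Σm = 82(1.007276) + 126(1.008665) = 209.688422 u; Δm = 1.756722 u; E_B = 1636.4 MeV; E_B/A = 7.867 MeV
Fe-57: Σm = 26(1.007276) + 31(1.008665) = 57.457791 u; Δm = 0.536661 u; E_B = 499.90 MeV; E_B/A = 8.770 MeV
Fe-57 has the higher binding energy per nucleon, so it is the more tightly bound nucleus.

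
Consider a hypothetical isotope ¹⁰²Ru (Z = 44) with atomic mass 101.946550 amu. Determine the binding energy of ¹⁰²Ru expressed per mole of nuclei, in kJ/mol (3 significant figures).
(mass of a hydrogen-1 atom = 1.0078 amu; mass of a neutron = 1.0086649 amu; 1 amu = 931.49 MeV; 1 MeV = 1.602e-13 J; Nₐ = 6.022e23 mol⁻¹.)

8.08e+10 kJ/mol

Z = 44, so N = A − Z = 102 − 44 = 58.
Mass of separated nucleons = 44(1.0078) + 58(1.0086649) = 44.3432 + 58.5025642 = 102.8457642 amu
Δm = 102.8457642 − 101.946550 = 0.8992142 amu
E_B = 0.8992142 × 931.49 = 837.609 MeV
Per nucleus in joules: 837.609 MeV × 1.602e-13 J/MeV = 1.3418e-10 J
Per mole: 1.3418e-10 J × 6.022e23 mol⁻¹ = 8.0803e+13 J/mol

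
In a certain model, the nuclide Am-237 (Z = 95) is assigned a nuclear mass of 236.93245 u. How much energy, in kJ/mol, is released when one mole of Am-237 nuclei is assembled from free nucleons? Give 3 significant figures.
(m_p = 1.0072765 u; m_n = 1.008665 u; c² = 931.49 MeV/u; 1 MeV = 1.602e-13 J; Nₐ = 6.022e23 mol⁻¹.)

The nucleus contains 95 protons and 237 − 95 = 142 neutrons.
Mass of separated nucleons = 95(1.0072765) + 142(1.008665) = 95.6912675 + 143.230430 = 238.9216975 u
The mass defect is 238.9216975 − 236.93245 = 1.9892475 u.
E_B = 1.9892475 × 931.49 = 1852.96 MeV
Per nucleus in joules: 1852.96 MeV × 1.602e-13 J/MeV = 2.9684e-10 J
Per mole: 2.9684e-10 J × 6.022e23 mol⁻¹ = 1.7876e+14 J/mol

1.79e+11 kJ/mol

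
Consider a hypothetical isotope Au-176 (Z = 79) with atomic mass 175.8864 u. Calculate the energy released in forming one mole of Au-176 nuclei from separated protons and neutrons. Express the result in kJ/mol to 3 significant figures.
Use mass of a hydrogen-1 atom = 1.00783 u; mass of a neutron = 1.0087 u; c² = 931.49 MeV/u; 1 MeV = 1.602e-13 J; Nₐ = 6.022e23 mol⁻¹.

With 79 protons and 97 neutrons (A = 176):
Total constituent mass: 79 × 1.00783 + 97 × 1.0087 = 177.46247 u
Mass defect Δm = 177.46247 − 175.8864 = 1.57607 u
Converting to energy: 1.57607 u × 931.49 MeV/u = 1468.09 MeV
Per nucleus in joules: 1468.09 MeV × 1.602e-13 J/MeV = 2.3519e-10 J
Per mole: 2.3519e-10 J × 6.022e23 mol⁻¹ = 1.4163e+14 J/mol

1.42e+11 kJ/mol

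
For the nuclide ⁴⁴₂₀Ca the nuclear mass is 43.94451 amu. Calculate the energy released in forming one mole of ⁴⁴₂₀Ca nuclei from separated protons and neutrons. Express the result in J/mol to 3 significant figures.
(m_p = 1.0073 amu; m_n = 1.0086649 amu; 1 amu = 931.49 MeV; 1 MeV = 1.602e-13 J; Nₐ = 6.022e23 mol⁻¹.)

3.68e+13 J/mol

Total constituent mass: 20 × 1.0073 + 24 × 1.0086649 = 44.3539576 amu
Δm = 44.3539576 − 43.94451 = 0.4094476 amu
Converting to energy: 0.4094476 amu × 931.49 MeV/amu = 381.396 MeV
Per nucleus in joules: 381.396 MeV × 1.602e-13 J/MeV = 6.1100e-11 J
Per mole: 6.1100e-11 J × 6.022e23 mol⁻¹ = 3.6794e+13 J/mol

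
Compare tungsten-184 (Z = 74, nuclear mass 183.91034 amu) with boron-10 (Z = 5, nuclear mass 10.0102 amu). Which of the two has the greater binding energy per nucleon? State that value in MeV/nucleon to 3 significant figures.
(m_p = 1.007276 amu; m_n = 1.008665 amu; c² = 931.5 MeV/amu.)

tungsten-184; 8.00 MeV/nucleon

tungsten-184: Σm = 74(1.007276) + 110(1.008665) = 185.491574 amu; Δm = 1.581234 amu; E_B = 1472.9195 MeV; E_B/A = 8.004997 MeV
boron-10: Σm = 5(1.007276) + 5(1.008665) = 10.079705 amu; Δm = 0.069505 amu; E_B = 64.744 MeV; E_B/A = 6.474 MeV
tungsten-184 has the higher binding energy per nucleon, so it is the more tightly bound nucleus.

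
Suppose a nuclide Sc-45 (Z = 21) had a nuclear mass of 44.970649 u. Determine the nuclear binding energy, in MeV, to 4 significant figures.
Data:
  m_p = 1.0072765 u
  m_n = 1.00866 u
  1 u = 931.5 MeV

Total constituent mass: 21 × 1.0072765 + 24 × 1.00866 = 45.3606465 u
The mass defect is 45.3606465 − 44.970649 = 0.3899975 u.
Binding energy = Δm·c² = 0.3899975 × 931.5 MeV/u = 363.283 MeV

363.3 MeV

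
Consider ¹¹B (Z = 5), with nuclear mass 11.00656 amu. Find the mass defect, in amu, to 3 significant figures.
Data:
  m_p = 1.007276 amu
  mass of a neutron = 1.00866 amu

0.0818 amu

Z = 5, so N = A − Z = 11 − 5 = 6.
Σm = 5·m_p + 6·m_n = 5.036380 + 6.05196 = 11.088340 amu
The mass defect is 11.088340 − 11.00656 = 0.081780 amu.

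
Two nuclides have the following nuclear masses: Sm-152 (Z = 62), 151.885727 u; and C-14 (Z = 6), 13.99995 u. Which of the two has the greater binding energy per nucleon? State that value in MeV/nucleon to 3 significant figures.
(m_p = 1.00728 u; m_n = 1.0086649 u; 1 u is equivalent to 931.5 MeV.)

Sm-152; 8.25 MeV/nucleon

Sm-152: Σm = 62(1.00728) + 90(1.0086649) = 153.2312010 u; Δm = 1.3454740 u; E_B = 1253.3 MeV; E_B/A = 8.245 MeV
C-14: Σm = 6(1.00728) + 8(1.0086649) = 14.1129992 u; Δm = 0.1130492 u; E_B = 105.31 MeV; E_B/A = 7.522 MeV
Sm-152 has the higher binding energy per nucleon, so it is the more tightly bound nucleus.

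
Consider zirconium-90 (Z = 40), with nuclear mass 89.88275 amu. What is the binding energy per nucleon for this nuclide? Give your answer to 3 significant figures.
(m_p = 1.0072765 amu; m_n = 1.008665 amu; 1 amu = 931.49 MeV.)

With 40 protons and 50 neutrons (A = 90):
Σm = 40·m_p + 50·m_n = 40.2910600 + 50.433250 = 90.7243100 amu
Mass defect Δm = 90.7243100 − 89.88275 = 0.8415600 amu
Converting to energy: 0.8415600 amu × 931.49 MeV/amu = 783.905 MeV
Dividing by A = 90 gives 8.710 MeV per nucleon.

8.71 MeV/nucleon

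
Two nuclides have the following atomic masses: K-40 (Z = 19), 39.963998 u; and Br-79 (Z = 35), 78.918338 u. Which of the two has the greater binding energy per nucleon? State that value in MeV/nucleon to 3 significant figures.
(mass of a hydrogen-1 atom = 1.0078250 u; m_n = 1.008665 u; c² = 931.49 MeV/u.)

Br-79; 8.69 MeV/nucleon

K-40: Σm = 19(1.0078250) + 21(1.008665) = 40.3306400 u; Δm = 0.3666420 u; E_B = 341.52 MeV; E_B/A = 8.538 MeV
Br-79: Σm = 35(1.0078250) + 44(1.008665) = 79.6551350 u; Δm = 0.7367970 u; E_B = 686.32 MeV; E_B/A = 8.688 MeV
Br-79 has the higher binding energy per nucleon, so it is the more tightly bound nucleus.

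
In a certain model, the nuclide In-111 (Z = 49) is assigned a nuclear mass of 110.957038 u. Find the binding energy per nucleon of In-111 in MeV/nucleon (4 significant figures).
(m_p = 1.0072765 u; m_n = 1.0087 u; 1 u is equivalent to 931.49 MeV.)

7.879 MeV/nucleon

With 49 protons and 62 neutrons (A = 111):
Σm = 49·m_p + 62·m_n = 49.3565485 + 62.5394 = 111.8959485 u
Δm = 111.8959485 − 110.957038 = 0.9389105 u
E_B = 0.9389105 × 931.49 = 874.586 MeV
BE/A = 874.586 MeV / 111 = 7.879 MeV/nucleon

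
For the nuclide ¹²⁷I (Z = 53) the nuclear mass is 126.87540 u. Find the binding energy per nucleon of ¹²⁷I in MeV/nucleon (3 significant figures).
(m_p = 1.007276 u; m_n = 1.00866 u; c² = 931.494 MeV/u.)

8.44 MeV/nucleon

Total constituent mass: 53 × 1.007276 + 74 × 1.00866 = 128.026468 u
The mass defect is 128.026468 − 126.87540 = 1.151068 u.
Converting to energy: 1.151068 u × 931.494 MeV/u = 1072.21 MeV
Dividing by A = 127 gives 8.443 MeV per nucleon.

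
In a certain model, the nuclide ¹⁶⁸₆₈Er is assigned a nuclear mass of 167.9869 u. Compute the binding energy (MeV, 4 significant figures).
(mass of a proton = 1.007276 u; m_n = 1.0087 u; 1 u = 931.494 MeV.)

1283 MeV

Mass of separated nucleons = 68(1.007276) + 100(1.0087) = 68.494768 + 100.8700 = 169.364768 u
The mass defect is 169.364768 − 167.9869 = 1.377868 u.
E_B = 1.377868 × 931.494 = 1283.48 MeV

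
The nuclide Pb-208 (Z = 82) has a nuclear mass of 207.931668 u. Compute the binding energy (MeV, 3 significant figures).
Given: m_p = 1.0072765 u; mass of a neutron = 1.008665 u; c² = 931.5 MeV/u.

1640 MeV

The nucleus contains 82 protons and 208 − 82 = 126 neutrons.
Σm = 82·m_p + 126·m_n = 82.5966730 + 127.091790 = 209.6884630 u
Mass defect Δm = 209.6884630 − 207.931668 = 1.7567950 u
Converting to energy: 1.7567950 u × 931.5 MeV/u = 1636.45 MeV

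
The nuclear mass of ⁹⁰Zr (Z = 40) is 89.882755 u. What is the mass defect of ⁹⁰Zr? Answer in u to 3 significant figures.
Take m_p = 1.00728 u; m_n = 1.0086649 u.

0.842 u

Total constituent mass: 40 × 1.00728 + 50 × 1.0086649 = 90.7244450 u
Mass defect Δm = 90.7244450 − 89.882755 = 0.8416900 u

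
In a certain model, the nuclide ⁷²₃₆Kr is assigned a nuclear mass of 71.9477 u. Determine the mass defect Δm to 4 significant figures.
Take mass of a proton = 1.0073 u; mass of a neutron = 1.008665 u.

With 36 protons and 36 neutrons (A = 72):
Mass of separated nucleons = 36(1.0073) + 36(1.008665) = 36.2628 + 36.311940 = 72.574740 u
Δm = 72.574740 − 71.9477 = 0.627040 u

0.6270 u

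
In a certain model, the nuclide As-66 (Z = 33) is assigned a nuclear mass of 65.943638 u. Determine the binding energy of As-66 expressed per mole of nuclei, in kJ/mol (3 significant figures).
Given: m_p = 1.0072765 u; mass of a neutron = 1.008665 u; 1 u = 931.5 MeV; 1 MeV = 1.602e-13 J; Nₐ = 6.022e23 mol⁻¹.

Total constituent mass: 33 × 1.0072765 + 33 × 1.008665 = 66.5260695 u
Δm = 66.5260695 − 65.943638 = 0.5824315 u
Converting to energy: 0.5824315 u × 931.5 MeV/u = 542.535 MeV
Per nucleus in joules: 542.535 MeV × 1.602e-13 J/MeV = 8.6914e-11 J
Per mole: 8.6914e-11 J × 6.022e23 mol⁻¹ = 5.2340e+13 J/mol

5.23e+10 kJ/mol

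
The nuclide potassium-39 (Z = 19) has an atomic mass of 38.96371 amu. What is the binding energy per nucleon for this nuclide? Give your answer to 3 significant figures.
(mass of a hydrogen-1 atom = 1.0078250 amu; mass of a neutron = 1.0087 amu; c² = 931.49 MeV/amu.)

8.57 MeV/nucleon

Mass of separated nucleons = 19(1.0078250) + 20(1.0087) = 19.1486750 + 20.1740 = 39.3226750 amu
The mass defect is 39.3226750 − 38.96371 = 0.3589650 amu.
Converting to energy: 0.3589650 amu × 931.49 MeV/amu = 334.372 MeV
BE/A = 334.372 MeV / 39 = 8.574 MeV/nucleon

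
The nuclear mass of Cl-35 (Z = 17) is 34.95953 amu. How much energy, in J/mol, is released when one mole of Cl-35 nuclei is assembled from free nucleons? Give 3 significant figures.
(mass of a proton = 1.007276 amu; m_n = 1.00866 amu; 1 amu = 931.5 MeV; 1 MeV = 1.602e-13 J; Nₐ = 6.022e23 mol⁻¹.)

With 17 protons and 18 neutrons (A = 35):
Σm = 17·m_p + 18·m_n = 17.123692 + 18.15588 = 35.279572 amu
The mass defect is 35.279572 − 34.95953 = 0.320042 amu.
Converting to energy: 0.320042 amu × 931.5 MeV/amu = 298.119 MeV
Per nucleus in joules: 298.119 MeV × 1.602e-13 J/MeV = 4.7759e-11 J
Per mole: 4.7759e-11 J × 6.022e23 mol⁻¹ = 2.8760e+13 J/mol

2.88e+13 J/mol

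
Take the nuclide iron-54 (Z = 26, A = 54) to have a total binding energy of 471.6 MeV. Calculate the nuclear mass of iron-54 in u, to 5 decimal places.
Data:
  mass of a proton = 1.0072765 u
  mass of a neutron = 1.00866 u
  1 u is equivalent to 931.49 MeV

Mass defect = 471.6 MeV / (931.49 MeV/u) = 0.5062856 u
Constituent mass = 26(1.0072765) + 28(1.00866) = 54.4316690 u
Nuclear mass = 54.4316690 − 0.5062856 = 53.9253834 u ≈ 53.92538 u (to 5 decimal places)

53.92538 u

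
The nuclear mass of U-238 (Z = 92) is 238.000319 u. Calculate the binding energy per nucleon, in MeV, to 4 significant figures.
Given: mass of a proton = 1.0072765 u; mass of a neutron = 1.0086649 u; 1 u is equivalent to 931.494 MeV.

Mass of separated nucleons = 92(1.0072765) + 146(1.0086649) = 92.6694380 + 147.2650754 = 239.9345134 u
Mass defect Δm = 239.9345134 − 238.000319 = 1.9341944 u
Binding energy = Δm·c² = 1.9341944 × 931.494 MeV/u = 1801.69 MeV
Per nucleon: 1801.69 / 238 = 7.570 MeV

7.570 MeV/nucleon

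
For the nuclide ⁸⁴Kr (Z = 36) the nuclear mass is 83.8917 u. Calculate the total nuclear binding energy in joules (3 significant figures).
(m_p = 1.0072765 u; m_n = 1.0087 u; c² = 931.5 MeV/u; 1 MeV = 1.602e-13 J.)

1.18e-10 J

With 36 protons and 48 neutrons (A = 84):
Total constituent mass: 36 × 1.0072765 + 48 × 1.0087 = 84.6795540 u
Mass defect Δm = 84.6795540 − 83.8917 = 0.7878540 u
Converting to energy: 0.7878540 u × 931.5 MeV/u = 733.886 MeV
In joules: 733.886 MeV × 1.602e-13 J/MeV = 1.1757e-10 J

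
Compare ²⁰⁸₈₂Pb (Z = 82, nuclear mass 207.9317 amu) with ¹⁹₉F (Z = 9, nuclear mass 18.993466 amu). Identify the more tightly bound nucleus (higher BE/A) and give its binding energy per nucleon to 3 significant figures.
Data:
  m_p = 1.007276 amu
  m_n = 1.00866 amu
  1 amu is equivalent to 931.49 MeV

²⁰⁸₈₂Pb: Σm = 82(1.007276) + 126(1.00866) = 209.687792 amu; Δm = 1.756092 amu; E_B = 1635.8 MeV; E_B/A = 7.864 MeV
¹⁹₉F: Σm = 9(1.007276) + 10(1.00866) = 19.152084 amu; Δm = 0.158618 amu; E_B = 147.75 MeV; E_B/A = 7.776 MeV
²⁰⁸₈₂Pb has the higher binding energy per nucleon, so it is the more tightly bound nucleus.

²⁰⁸₈₂Pb; 7.86 MeV/nucleon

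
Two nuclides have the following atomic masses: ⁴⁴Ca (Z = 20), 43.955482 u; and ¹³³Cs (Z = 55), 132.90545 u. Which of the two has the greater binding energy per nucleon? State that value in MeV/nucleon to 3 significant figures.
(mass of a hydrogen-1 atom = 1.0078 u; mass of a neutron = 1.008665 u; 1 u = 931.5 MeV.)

⁴⁴Ca: Σm = 20(1.0078) + 24(1.008665) = 44.363960 u; Δm = 0.408478 u; E_B = 380.50 MeV; E_B/A = 8.648 MeV
¹³³Cs: Σm = 55(1.0078) + 78(1.008665) = 134.104870 u; Δm = 1.199420 u; E_B = 1117.26 MeV; E_B/A = 8.400 MeV
⁴⁴Ca has the higher binding energy per nucleon, so it is the more tightly bound nucleus.

⁴⁴Ca; 8.65 MeV/nucleon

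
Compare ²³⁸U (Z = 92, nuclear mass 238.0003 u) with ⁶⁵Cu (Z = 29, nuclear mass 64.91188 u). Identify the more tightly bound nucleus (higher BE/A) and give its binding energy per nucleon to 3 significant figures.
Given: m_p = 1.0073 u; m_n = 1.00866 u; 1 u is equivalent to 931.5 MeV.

²³⁸U: Σm = 92(1.0073) + 146(1.00866) = 239.93596 u; Δm = 1.93566 u; E_B = 1803.1 MeV; E_B/A = 7.576 MeV
⁶⁵Cu: Σm = 29(1.0073) + 36(1.00866) = 65.52346 u; Δm = 0.61158 u; E_B = 569.69 MeV; E_B/A = 8.764 MeV
⁶⁵Cu has the higher binding energy per nucleon, so it is the more tightly bound nucleus.

⁶⁵Cu; 8.76 MeV/nucleon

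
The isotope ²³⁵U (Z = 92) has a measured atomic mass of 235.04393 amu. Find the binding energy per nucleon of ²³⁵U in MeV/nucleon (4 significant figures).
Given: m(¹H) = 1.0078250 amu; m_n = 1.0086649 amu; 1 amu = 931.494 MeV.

Σm = 92·m(¹H) + 143·m_n = 92.7199000 + 144.2390807 = 236.9589807 amu
Δm = 236.9589807 − 235.04393 = 1.9150507 amu
E_B = 1.9150507 × 931.494 = 1783.86 MeV
Per nucleon: 1783.86 / 235 = 7.591 MeV

7.591 MeV/nucleon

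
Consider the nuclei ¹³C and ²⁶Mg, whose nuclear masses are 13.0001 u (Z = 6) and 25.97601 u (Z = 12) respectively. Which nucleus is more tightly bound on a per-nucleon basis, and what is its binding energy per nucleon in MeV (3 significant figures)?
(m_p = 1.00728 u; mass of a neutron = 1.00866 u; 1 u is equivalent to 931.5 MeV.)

²⁶Mg; 8.33 MeV/nucleon

¹³C: Σm = 6(1.00728) + 7(1.00866) = 13.10430 u; Δm = 0.10420 u; E_B = 97.062 MeV; E_B/A = 7.466 MeV
²⁶Mg: Σm = 12(1.00728) + 14(1.00866) = 26.20860 u; Δm = 0.23259 u; E_B = 216.66 MeV; E_B/A = 8.333 MeV
²⁶Mg has the higher binding energy per nucleon, so it is the more tightly bound nucleus.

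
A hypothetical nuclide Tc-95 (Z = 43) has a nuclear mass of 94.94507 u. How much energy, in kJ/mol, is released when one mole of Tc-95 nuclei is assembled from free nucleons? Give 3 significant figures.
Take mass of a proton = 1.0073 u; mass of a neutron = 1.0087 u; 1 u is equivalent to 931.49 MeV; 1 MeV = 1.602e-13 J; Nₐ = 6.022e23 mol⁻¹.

7.38e+10 kJ/mol

The nucleus contains 43 protons and 95 − 43 = 52 neutrons.
Mass of separated nucleons = 43(1.0073) + 52(1.0087) = 43.3139 + 52.4524 = 95.7663 u
Mass defect Δm = 95.7663 − 94.94507 = 0.82123 u
Converting to energy: 0.82123 u × 931.49 MeV/u = 764.968 MeV
Per nucleus in joules: 764.968 MeV × 1.602e-13 J/MeV = 1.2255e-10 J
Per mole: 1.2255e-10 J × 6.022e23 mol⁻¹ = 7.3800e+13 J/mol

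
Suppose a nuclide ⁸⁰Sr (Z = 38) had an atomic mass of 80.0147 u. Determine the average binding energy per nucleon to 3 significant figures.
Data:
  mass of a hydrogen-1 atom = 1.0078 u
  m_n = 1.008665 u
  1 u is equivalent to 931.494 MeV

7.52 MeV/nucleon

The nucleus contains 38 protons and 80 − 38 = 42 neutrons.
Mass of separated nucleons = 38(1.0078) + 42(1.008665) = 38.2964 + 42.363930 = 80.660330 u
The mass defect is 80.660330 − 80.0147 = 0.645630 u.
Converting to energy: 0.645630 u × 931.494 MeV/u = 601.400 MeV
Dividing by A = 80 gives 7.518 MeV per nucleon.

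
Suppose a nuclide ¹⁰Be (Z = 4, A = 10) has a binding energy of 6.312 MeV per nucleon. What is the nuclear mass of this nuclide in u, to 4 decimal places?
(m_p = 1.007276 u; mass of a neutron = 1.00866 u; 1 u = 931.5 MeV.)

Total binding energy = 10 × 6.312 = 63.120 MeV
Mass defect = 63.120 MeV / (931.5 MeV/u) = 0.067762 u
Constituent mass = 4(1.007276) + 6(1.00866) = 10.081064 u
Nuclear mass = 10.081064 − 0.067762 = 10.013302 u ≈ 10.0133 u (to 4 decimal places)

10.0133 u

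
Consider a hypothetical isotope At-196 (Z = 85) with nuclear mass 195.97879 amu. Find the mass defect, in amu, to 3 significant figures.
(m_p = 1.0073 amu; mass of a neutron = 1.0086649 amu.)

Mass of separated nucleons = 85(1.0073) + 111(1.0086649) = 85.6205 + 111.9618039 = 197.5823039 amu
Δm = 197.5823039 − 195.97879 = 1.6035139 amu

1.60 amu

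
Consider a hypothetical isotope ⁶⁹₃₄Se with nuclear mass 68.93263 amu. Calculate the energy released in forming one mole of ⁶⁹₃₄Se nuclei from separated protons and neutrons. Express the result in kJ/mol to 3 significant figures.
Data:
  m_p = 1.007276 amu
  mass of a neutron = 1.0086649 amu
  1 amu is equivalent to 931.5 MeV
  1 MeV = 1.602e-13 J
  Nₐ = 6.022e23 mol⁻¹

5.55e+10 kJ/mol

Σm = 34·m_p + 35·m_n = 34.247384 + 35.3032715 = 69.5506555 amu
Δm = 69.5506555 − 68.93263 = 0.6180255 amu
Binding energy = Δm·c² = 0.6180255 × 931.5 MeV/amu = 575.691 MeV
Per nucleus in joules: 575.691 MeV × 1.602e-13 J/MeV = 9.2226e-11 J
Per mole: 9.2226e-11 J × 6.022e23 mol⁻¹ = 5.5538e+13 J/mol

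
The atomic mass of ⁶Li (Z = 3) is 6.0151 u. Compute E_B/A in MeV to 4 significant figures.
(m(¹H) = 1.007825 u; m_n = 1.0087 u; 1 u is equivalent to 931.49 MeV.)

5.352 MeV/nucleon

The nucleus contains 3 protons and 6 − 3 = 3 neutrons.
Mass of separated nucleons = 3(1.007825) + 3(1.0087) = 3.023475 + 3.0261 = 6.049575 u
Mass defect Δm = 6.049575 − 6.0151 = 0.034475 u
Converting to energy: 0.034475 u × 931.49 MeV/u = 32.1131 MeV
Dividing by A = 6 gives 5.352 MeV per nucleon.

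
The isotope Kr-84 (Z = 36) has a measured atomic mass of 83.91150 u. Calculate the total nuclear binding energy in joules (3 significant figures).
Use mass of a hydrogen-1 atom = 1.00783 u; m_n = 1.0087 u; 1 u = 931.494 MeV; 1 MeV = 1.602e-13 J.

Mass of separated nucleons = 36(1.00783) + 48(1.0087) = 36.28188 + 48.4176 = 84.69948 u
Mass defect Δm = 84.69948 − 83.91150 = 0.78798 u
Converting to energy: 0.78798 u × 931.494 MeV/u = 733.999 MeV
In joules: 733.999 MeV × 1.602e-13 J/MeV = 1.1759e-10 J

1.18e-10 J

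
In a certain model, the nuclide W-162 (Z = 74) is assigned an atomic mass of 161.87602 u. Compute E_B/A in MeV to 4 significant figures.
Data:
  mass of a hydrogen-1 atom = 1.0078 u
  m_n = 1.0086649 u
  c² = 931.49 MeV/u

8.416 MeV/nucleon

Z = 74, so N = A − Z = 162 − 74 = 88.
Σm = 74·m(¹H) + 88·m_n = 74.5772 + 88.7625112 = 163.3397112 u
Mass defect Δm = 163.3397112 − 161.87602 = 1.4636912 u
E_B = 1.4636912 × 931.49 = 1363.41 MeV
Dividing by A = 162 gives 8.416 MeV per nucleon.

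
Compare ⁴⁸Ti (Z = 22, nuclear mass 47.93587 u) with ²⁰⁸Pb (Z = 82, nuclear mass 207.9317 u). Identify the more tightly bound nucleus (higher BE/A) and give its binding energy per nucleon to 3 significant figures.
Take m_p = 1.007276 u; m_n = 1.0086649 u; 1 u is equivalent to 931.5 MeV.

⁴⁸Ti: Σm = 22(1.007276) + 26(1.0086649) = 48.3853594 u; Δm = 0.4494894 u; E_B = 418.70 MeV; E_B/A = 8.723 MeV
²⁰⁸Pb: Σm = 82(1.007276) + 126(1.0086649) = 209.6884094 u; Δm = 1.7567094 u; E_B = 1636.4 MeV; E_B/A = 7.867 MeV
⁴⁸Ti has the higher binding energy per nucleon, so it is the more tightly bound nucleus.

⁴⁸Ti; 8.72 MeV/nucleon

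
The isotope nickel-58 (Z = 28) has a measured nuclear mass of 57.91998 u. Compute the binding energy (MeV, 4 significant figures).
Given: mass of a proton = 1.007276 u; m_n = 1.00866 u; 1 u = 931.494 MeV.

Z = 28, so N = A − Z = 58 − 28 = 30.
Total constituent mass: 28 × 1.007276 + 30 × 1.00866 = 58.463528 u
The mass defect is 58.463528 − 57.91998 = 0.543548 u.
Converting to energy: 0.543548 u × 931.494 MeV/u = 506.312 MeV

506.3 MeV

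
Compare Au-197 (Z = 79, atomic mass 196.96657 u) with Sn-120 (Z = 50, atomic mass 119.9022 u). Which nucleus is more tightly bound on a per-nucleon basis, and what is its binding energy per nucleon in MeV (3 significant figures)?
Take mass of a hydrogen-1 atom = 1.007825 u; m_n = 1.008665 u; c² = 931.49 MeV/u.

Au-197: Σm = 79(1.007825) + 118(1.008665) = 198.640645 u; Δm = 1.674075 u; E_B = 1559.4 MeV; E_B/A = 7.916 MeV
Sn-120: Σm = 50(1.007825) + 70(1.008665) = 120.997800 u; Δm = 1.095600 u; E_B = 1020.54 MeV; E_B/A = 8.5045 MeV
Sn-120 has the higher binding energy per nucleon, so it is the more tightly bound nucleus.

Sn-120; 8.50 MeV/nucleon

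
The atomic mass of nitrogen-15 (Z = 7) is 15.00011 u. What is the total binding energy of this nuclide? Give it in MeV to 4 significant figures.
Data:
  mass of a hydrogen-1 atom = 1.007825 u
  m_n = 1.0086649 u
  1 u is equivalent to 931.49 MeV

With 7 protons and 8 neutrons (A = 15):
Mass of separated nucleons = 7(1.007825) + 8(1.0086649) = 7.054775 + 8.0693192 = 15.1240942 u
Δm = 15.1240942 − 15.00011 = 0.1239842 u
Converting to energy: 0.1239842 u × 931.49 MeV/u = 115.490 MeV

115.5 MeV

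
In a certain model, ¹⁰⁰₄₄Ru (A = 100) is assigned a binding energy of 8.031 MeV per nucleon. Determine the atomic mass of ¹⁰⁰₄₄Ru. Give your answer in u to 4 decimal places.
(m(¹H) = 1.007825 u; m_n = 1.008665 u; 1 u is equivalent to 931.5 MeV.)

Total binding energy = 100 × 8.031 = 803.100 MeV
Mass defect = 803.100 MeV / (931.5 MeV/u) = 0.862158 u
Constituent mass = 44(1.007825) + 56(1.008665) = 100.829540 u
Atomic mass = 100.829540 − 0.862158 = 99.967382 u ≈ 99.9674 u (to 4 decimal places)

99.9674 u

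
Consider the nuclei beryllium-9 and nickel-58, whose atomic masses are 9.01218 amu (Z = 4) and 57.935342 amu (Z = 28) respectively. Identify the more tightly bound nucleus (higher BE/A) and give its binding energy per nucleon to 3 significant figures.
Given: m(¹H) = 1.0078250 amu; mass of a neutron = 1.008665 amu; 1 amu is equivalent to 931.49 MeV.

beryllium-9: Σm = 4(1.0078250) + 5(1.008665) = 9.0746250 amu; Δm = 0.0624450 amu; E_B = 58.167 MeV; E_B/A = 6.463 MeV
nickel-58: Σm = 28(1.0078250) + 30(1.008665) = 58.4790500 amu; Δm = 0.5437080 amu; E_B = 506.46 MeV; E_B/A = 8.732 MeV
nickel-58 has the higher binding energy per nucleon, so it is the more tightly bound nucleus.

nickel-58; 8.73 MeV/nucleon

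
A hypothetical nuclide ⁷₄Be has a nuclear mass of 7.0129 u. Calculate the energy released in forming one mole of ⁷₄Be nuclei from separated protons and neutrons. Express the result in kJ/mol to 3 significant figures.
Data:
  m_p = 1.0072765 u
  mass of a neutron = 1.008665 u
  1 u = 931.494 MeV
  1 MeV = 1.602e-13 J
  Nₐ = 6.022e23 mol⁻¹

Σm = 4·m_p + 3·m_n = 4.0291060 + 3.025995 = 7.0551010 u
The mass defect is 7.0551010 − 7.0129 = 0.0422010 u.
Converting to energy: 0.0422010 u × 931.494 MeV/u = 39.3100 MeV
Per nucleus in joules: 39.3100 MeV × 1.602e-13 J/MeV = 6.2975e-12 J
Per mole: 6.2975e-12 J × 6.022e23 mol⁻¹ = 3.7924e+12 J/mol

3.79e+09 kJ/mol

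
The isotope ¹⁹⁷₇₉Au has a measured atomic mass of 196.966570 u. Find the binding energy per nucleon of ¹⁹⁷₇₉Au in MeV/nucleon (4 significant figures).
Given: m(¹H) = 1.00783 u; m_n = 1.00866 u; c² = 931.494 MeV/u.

7.915 MeV/nucleon

With 79 protons and 118 neutrons (A = 197):
Σm = 79·m(¹H) + 118·m_n = 79.61857 + 119.02188 = 198.64045 u
Mass defect Δm = 198.64045 − 196.966570 = 1.673880 u
Converting to energy: 1.673880 u × 931.494 MeV/u = 1559.21 MeV
BE/A = 1559.21 MeV / 197 = 7.915 MeV/nucleon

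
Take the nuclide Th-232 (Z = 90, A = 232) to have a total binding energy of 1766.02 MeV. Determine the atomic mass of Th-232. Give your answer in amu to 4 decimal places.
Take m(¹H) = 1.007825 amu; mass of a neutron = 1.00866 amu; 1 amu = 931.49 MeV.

232.0381 amu

Mass defect = 1766.02 MeV / (931.49 MeV/amu) = 1.895909 amu
Constituent mass = 90(1.007825) + 142(1.00866) = 233.933970 amu
Atomic mass = 233.933970 − 1.895909 = 232.038061 amu ≈ 232.0381 amu (to 4 decimal places)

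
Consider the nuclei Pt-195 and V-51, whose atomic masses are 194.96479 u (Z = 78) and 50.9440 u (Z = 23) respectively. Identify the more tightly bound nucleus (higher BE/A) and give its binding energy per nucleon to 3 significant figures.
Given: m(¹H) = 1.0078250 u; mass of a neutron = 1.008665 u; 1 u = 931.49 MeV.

V-51; 8.74 MeV/nucleon

Pt-195: Σm = 78(1.0078250) + 117(1.008665) = 196.6241550 u; Δm = 1.6593650 u; E_B = 1545.7 MeV; E_B/A = 7.927 MeV
V-51: Σm = 23(1.0078250) + 28(1.008665) = 51.4225950 u; Δm = 0.4785950 u; E_B = 445.81 MeV; E_B/A = 8.741 MeV
V-51 has the higher binding energy per nucleon, so it is the more tightly bound nucleus.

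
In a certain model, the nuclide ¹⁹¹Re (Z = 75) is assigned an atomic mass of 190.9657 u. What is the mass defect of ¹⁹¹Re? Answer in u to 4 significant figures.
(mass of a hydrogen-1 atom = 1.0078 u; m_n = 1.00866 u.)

With 75 protons and 116 neutrons (A = 191):
Total constituent mass: 75 × 1.0078 + 116 × 1.00866 = 192.58956 u
The mass defect is 192.58956 − 190.9657 = 1.62386 u.

1.624 u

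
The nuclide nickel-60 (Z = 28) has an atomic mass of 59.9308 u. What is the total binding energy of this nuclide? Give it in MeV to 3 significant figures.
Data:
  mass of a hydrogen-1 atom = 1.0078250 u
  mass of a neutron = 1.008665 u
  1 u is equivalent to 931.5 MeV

527 MeV

Z = 28, so N = A − Z = 60 − 28 = 32.
Total constituent mass: 28 × 1.0078250 + 32 × 1.008665 = 60.4963800 u
Mass defect Δm = 60.4963800 − 59.9308 = 0.5655800 u
Binding energy = Δm·c² = 0.5655800 × 931.5 MeV/u = 526.838 MeV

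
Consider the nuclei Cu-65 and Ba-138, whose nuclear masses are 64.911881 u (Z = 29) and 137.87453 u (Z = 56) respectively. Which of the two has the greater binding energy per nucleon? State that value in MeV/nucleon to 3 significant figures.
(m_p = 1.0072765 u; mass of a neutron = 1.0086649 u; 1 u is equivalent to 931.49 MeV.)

Cu-65: Σm = 29(1.0072765) + 36(1.0086649) = 65.5229549 u; Δm = 0.6110739 u; E_B = 569.21 MeV; E_B/A = 8.757 MeV
Ba-138: Σm = 56(1.0072765) + 82(1.0086649) = 139.1180058 u; Δm = 1.2434758 u; E_B = 1158.3 MeV; E_B/A = 8.393 MeV
Cu-65 has the higher binding energy per nucleon, so it is the more tightly bound nucleus.

Cu-65; 8.76 MeV/nucleon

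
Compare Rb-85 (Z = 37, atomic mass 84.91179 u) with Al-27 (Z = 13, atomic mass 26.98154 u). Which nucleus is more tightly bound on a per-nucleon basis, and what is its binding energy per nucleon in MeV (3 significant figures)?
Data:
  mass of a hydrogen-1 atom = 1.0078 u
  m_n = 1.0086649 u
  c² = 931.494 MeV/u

Rb-85: Σm = 37(1.0078) + 48(1.0086649) = 85.7045152 u; Δm = 0.7927252 u; E_B = 738.42 MeV; E_B/A = 8.687 MeV
Al-27: Σm = 13(1.0078) + 14(1.0086649) = 27.2227086 u; Δm = 0.2411686 u; E_B = 224.65 MeV; E_B/A = 8.320 MeV
Rb-85 has the higher binding energy per nucleon, so it is the more tightly bound nucleus.

Rb-85; 8.69 MeV/nucleon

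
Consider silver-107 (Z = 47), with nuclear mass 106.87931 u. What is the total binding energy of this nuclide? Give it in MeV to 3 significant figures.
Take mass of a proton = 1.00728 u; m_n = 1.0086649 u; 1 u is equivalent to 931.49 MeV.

915 MeV

With 47 protons and 60 neutrons (A = 107):
Mass of separated nucleons = 47(1.00728) + 60(1.0086649) = 47.34216 + 60.5198940 = 107.8620540 u
Mass defect Δm = 107.8620540 − 106.87931 = 0.9827440 u
Converting to energy: 0.9827440 u × 931.49 MeV/u = 915.416 MeV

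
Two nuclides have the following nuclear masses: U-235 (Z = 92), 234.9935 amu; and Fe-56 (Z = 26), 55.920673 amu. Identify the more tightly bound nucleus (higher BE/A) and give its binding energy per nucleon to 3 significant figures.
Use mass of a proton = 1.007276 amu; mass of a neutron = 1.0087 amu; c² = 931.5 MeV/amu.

U-235: Σm = 92(1.007276) + 143(1.0087) = 236.913492 amu; Δm = 1.919992 amu; E_B = 1788.5 MeV; E_B/A = 7.611 MeV
Fe-56: Σm = 26(1.007276) + 30(1.0087) = 56.450176 amu; Δm = 0.529503 amu; E_B = 493.23 MeV; E_B/A = 8.808 MeV
Fe-56 has the higher binding energy per nucleon, so it is the more tightly bound nucleus.

Fe-56; 8.81 MeV/nucleon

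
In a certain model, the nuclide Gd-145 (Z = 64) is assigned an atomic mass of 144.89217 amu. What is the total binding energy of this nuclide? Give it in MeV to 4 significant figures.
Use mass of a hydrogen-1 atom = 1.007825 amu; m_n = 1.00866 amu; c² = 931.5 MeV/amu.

The nucleus contains 64 protons and 145 − 64 = 81 neutrons.
Total constituent mass: 64 × 1.007825 + 81 × 1.00866 = 146.202260 amu
Δm = 146.202260 − 144.89217 = 1.310090 amu
Binding energy = Δm·c² = 1.310090 × 931.5 MeV/amu = 1220.35 MeV

1220 MeV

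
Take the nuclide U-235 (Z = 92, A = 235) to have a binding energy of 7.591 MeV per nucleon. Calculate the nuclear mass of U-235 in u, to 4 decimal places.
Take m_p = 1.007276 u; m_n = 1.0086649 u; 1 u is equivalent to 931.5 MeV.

Total binding energy = 235 × 7.591 = 1783.885 MeV
Mass defect = 1783.885 MeV / (931.5 MeV/u) = 1.915067 u
Constituent mass = 92(1.007276) + 143(1.0086649) = 236.9084727 u
Nuclear mass = 236.9084727 − 1.915067 = 234.9934057 u ≈ 234.9934 u (to 4 decimal places)

234.9934 u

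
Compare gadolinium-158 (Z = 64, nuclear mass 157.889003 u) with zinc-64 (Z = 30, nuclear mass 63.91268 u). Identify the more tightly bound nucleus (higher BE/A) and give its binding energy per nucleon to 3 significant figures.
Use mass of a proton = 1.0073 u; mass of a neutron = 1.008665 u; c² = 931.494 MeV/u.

zinc-64; 8.75 MeV/nucleon

gadolinium-158: Σm = 64(1.0073) + 94(1.008665) = 159.281710 u; Δm = 1.392707 u; E_B = 1297.3 MeV; E_B/A = 8.211 MeV
zinc-64: Σm = 30(1.0073) + 34(1.008665) = 64.513610 u; Δm = 0.600930 u; E_B = 559.76 MeV; E_B/A = 8.746 MeV
zinc-64 has the higher binding energy per nucleon, so it is the more tightly bound nucleus.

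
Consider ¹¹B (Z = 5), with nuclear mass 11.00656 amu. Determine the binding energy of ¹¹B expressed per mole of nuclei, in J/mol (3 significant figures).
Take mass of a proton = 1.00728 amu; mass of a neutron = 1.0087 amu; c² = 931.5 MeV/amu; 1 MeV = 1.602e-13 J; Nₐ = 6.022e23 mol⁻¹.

7.37e+12 J/mol

Total constituent mass: 5 × 1.00728 + 6 × 1.0087 = 11.08860 amu
The mass defect is 11.08860 − 11.00656 = 0.08204 amu.
Converting to energy: 0.08204 amu × 931.5 MeV/amu = 76.4203 MeV
Per nucleus in joules: 76.4203 MeV × 1.602e-13 J/MeV = 1.2243e-11 J
Per mole: 1.2243e-11 J × 6.022e23 mol⁻¹ = 7.3727e+12 J/mol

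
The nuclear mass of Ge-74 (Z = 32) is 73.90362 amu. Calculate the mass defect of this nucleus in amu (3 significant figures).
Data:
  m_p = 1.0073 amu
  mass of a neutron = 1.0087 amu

0.695 amu

Mass of separated nucleons = 32(1.0073) + 42(1.0087) = 32.2336 + 42.3654 = 74.5990 amu
Mass defect Δm = 74.5990 − 73.90362 = 0.69538 amu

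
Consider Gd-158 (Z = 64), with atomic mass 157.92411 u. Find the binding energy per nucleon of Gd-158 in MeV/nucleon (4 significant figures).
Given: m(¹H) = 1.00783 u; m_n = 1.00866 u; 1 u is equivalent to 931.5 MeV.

Total constituent mass: 64 × 1.00783 + 94 × 1.00866 = 159.31516 u
The mass defect is 159.31516 − 157.92411 = 1.39105 u.
Binding energy = Δm·c² = 1.39105 × 931.5 MeV/u = 1295.76 MeV
BE/A = 1295.76 MeV / 158 = 8.201 MeV/nucleon

8.201 MeV/nucleon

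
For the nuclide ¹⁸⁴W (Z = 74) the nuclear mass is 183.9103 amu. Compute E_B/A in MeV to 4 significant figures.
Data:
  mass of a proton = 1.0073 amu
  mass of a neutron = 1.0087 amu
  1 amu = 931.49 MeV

8.034 MeV/nucleon

With 74 protons and 110 neutrons (A = 184):
Total constituent mass: 74 × 1.0073 + 110 × 1.0087 = 185.4972 amu
The mass defect is 185.4972 − 183.9103 = 1.5869 amu.
E_B = 1.5869 × 931.49 = 1478.18 MeV
BE/A = 1478.18 MeV / 184 = 8.034 MeV/nucleon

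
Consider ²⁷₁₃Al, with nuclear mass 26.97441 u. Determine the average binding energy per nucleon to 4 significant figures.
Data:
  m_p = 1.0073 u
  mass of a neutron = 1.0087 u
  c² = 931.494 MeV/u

8.359 MeV/nucleon

The nucleus contains 13 protons and 27 − 13 = 14 neutrons.
Σm = 13·m_p + 14·m_n = 13.0949 + 14.1218 = 27.2167 u
The mass defect is 27.2167 − 26.97441 = 0.24229 u.
E_B = 0.24229 × 931.494 = 225.692 MeV
BE/A = 225.692 MeV / 27 = 8.359 MeV/nucleon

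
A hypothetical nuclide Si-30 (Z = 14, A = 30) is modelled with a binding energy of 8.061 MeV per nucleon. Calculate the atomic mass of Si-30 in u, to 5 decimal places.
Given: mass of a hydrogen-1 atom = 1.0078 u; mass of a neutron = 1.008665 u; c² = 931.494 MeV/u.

29.98822 u

Total binding energy = 30 × 8.061 = 241.830 MeV
Mass defect = 241.830 MeV / (931.494 MeV/u) = 0.2596152 u
Constituent mass = 14(1.0078) + 16(1.008665) = 30.247840 u
Atomic mass = 30.247840 − 0.2596152 = 29.9882248 u ≈ 29.98822 u (to 5 decimal places)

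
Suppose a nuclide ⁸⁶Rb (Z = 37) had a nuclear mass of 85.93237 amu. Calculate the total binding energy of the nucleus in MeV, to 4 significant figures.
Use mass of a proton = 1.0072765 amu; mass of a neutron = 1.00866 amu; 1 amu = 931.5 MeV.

709.1 MeV

The nucleus contains 37 protons and 86 − 37 = 49 neutrons.
Total constituent mass: 37 × 1.0072765 + 49 × 1.00866 = 86.6935705 amu
The mass defect is 86.6935705 − 85.93237 = 0.7612005 amu.
Converting to energy: 0.7612005 amu × 931.5 MeV/amu = 709.058 MeV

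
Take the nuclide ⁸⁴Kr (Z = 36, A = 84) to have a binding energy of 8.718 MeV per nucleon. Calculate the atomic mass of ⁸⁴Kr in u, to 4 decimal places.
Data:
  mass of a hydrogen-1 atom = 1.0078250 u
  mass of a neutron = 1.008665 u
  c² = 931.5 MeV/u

Total binding energy = 84 × 8.718 = 732.312 MeV
Mass defect = 732.312 MeV / (931.5 MeV/u) = 0.786164 u
Constituent mass = 36(1.0078250) + 48(1.008665) = 84.6976200 u
Atomic mass = 84.6976200 − 0.786164 = 83.9114560 u ≈ 83.9115 u (to 4 decimal places)

83.9115 u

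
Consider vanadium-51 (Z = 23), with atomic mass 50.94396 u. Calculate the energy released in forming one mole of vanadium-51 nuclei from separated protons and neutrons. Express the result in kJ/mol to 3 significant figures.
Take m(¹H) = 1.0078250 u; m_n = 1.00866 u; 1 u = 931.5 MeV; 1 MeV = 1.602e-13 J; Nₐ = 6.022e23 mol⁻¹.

With 23 protons and 28 neutrons (A = 51):
Mass of separated nucleons = 23(1.0078250) + 28(1.00866) = 23.1799750 + 28.24248 = 51.4224550 u
Δm = 51.4224550 − 50.94396 = 0.4784950 u
E_B = 0.4784950 × 931.5 = 445.718 MeV
Per nucleus in joules: 445.718 MeV × 1.602e-13 J/MeV = 7.1404e-11 J
Per mole: 7.1404e-11 J × 6.022e23 mol⁻¹ = 4.2999e+13 J/mol

4.30e+10 kJ/mol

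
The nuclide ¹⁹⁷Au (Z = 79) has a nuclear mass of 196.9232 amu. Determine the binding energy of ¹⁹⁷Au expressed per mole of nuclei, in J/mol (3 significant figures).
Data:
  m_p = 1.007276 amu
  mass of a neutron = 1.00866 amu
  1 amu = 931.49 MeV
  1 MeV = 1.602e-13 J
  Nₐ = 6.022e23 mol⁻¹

The nucleus contains 79 protons and 197 − 79 = 118 neutrons.
Σm = 79·m_p + 118·m_n = 79.574804 + 119.02188 = 198.596684 amu
The mass defect is 198.596684 − 196.9232 = 1.673484 amu.
Converting to energy: 1.673484 amu × 931.49 MeV/amu = 1558.83 MeV
Per nucleus in joules: 1558.83 MeV × 1.602e-13 J/MeV = 2.4972e-10 J
Per mole: 2.4972e-10 J × 6.022e23 mol⁻¹ = 1.5038e+14 J/mol

1.50e+14 J/mol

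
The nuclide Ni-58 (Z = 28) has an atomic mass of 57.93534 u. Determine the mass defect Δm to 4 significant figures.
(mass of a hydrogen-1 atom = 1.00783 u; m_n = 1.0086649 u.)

With 28 protons and 30 neutrons (A = 58):
Mass of separated nucleons = 28(1.00783) + 30(1.0086649) = 28.21924 + 30.2599470 = 58.4791870 u
Mass defect Δm = 58.4791870 − 57.93534 = 0.5438470 u

0.5438 u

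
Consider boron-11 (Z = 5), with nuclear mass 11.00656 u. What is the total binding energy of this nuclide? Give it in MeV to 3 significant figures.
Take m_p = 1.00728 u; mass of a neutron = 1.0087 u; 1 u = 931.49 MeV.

76.4 MeV

Z = 5, so N = A − Z = 11 − 5 = 6.
Mass of separated nucleons = 5(1.00728) + 6(1.0087) = 5.03640 + 6.0522 = 11.08860 u
The mass defect is 11.08860 − 11.00656 = 0.08204 u.
E_B = 0.08204 × 931.49 = 76.4194 MeV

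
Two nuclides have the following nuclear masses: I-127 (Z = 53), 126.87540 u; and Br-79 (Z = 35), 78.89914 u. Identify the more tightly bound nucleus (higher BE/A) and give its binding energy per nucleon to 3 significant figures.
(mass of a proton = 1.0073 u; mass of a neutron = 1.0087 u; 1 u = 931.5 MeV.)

I-127: Σm = 53(1.0073) + 74(1.0087) = 128.0307 u; Δm = 1.15530 u; E_B = 1076.2 MeV; E_B/A = 8.474 MeV
Br-79: Σm = 35(1.0073) + 44(1.0087) = 79.6383 u; Δm = 0.73916 u; E_B = 688.53 MeV; E_B/A = 8.716 MeV
Br-79 has the higher binding energy per nucleon, so it is the more tightly bound nucleus.

Br-79; 8.72 MeV/nucleon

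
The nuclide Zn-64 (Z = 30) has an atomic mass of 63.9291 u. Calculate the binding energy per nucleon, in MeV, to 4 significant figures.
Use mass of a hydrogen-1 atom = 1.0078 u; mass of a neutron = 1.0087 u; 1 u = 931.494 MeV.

8.743 MeV/nucleon

The nucleus contains 30 protons and 64 − 30 = 34 neutrons.
Mass of separated nucleons = 30(1.0078) + 34(1.0087) = 30.2340 + 34.2958 = 64.5298 u
Mass defect Δm = 64.5298 − 63.9291 = 0.6007 u
Converting to energy: 0.6007 u × 931.494 MeV/u = 559.548 MeV
BE/A = 559.548 MeV / 64 = 8.743 MeV/nucleon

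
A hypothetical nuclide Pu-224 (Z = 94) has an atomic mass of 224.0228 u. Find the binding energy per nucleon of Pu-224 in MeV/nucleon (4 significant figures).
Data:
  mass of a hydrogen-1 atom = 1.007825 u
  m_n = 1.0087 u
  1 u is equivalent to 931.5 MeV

7.667 MeV/nucleon

Z = 94, so N = A − Z = 224 − 94 = 130.
Mass of separated nucleons = 94(1.007825) + 130(1.0087) = 94.735550 + 131.1310 = 225.866550 u
Mass defect Δm = 225.866550 − 224.0228 = 1.843750 u
E_B = 1.843750 × 931.5 = 1717.45 MeV
Dividing by A = 224 gives 7.667 MeV per nucleon.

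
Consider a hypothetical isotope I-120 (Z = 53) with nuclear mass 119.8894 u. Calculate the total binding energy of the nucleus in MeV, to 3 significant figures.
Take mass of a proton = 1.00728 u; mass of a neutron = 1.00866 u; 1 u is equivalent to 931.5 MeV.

1000 MeV

The nucleus contains 53 protons and 120 − 53 = 67 neutrons.
Mass of separated nucleons = 53(1.00728) + 67(1.00866) = 53.38584 + 67.58022 = 120.96606 u
The mass defect is 120.96606 − 119.8894 = 1.07666 u.
Converting to energy: 1.07666 u × 931.5 MeV/u = 1002.91 MeV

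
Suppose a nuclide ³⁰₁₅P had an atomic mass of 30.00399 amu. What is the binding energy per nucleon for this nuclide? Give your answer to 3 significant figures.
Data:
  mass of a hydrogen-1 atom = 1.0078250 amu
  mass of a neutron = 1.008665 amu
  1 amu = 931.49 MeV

With 15 protons and 15 neutrons (A = 30):
Total constituent mass: 15 × 1.0078250 + 15 × 1.008665 = 30.2473500 amu
The mass defect is 30.2473500 − 30.00399 = 0.2433600 amu.
Binding energy = Δm·c² = 0.2433600 × 931.49 MeV/amu = 226.687 MeV
Dividing by A = 30 gives 7.556 MeV per nucleon.

7.56 MeV/nucleon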